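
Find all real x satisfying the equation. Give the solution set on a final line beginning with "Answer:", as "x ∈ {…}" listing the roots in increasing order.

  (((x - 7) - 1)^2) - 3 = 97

Step 1. [(((x - 7) - 1)^2) - 3 = 97] 3 comes off first (add 3) ⇒ sub: ((x - 7) - 1)^2 = 100.
Step 2. [((x - 7) - 1)^2 = 100] 100 ≥ 0, LHS is (·)² — take ±√. So sqrt: (x - 7) - 1 = 10 or -10.
Step 3. [(x - 7) - 1 = 10 or -10] add 1: x sits inside (… - 1) ⇒ sub: x - 7 = 11 or -9.
Step 4. [x - 7 = 11 or -9] -7 is outermost — add 7 both sides. So sub: x = 18 or -2.

Answer: x ∈ {-2, 18}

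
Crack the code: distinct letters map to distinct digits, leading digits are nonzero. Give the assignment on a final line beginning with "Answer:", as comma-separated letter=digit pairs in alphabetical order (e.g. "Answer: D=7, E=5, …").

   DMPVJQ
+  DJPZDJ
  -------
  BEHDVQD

Step 1. [B] adding two 6-digit numbers gives at most 6+1 digits, and here it does — B is that final carry and must be 1, so B=1.
Step 2. [col 1: Q + J ≡ D (mod 10)] no forcing yet in column 1 (carry-in 0); D=7 is free and consistent — try it ⇒ D=7.
Step 3. [col 1: Q + J ≡ D (mod 10)] J=5 is one option consistent with column 1 (Q + J ≡ D (mod 10), carry-in 0) — take it, so J=5.
Step 4. [col 1: Q + J ≡ D (mod 10)] column 1 reads Q+J+carry(0)=D with J=5, D=7; with digits 1,5,7 already taken and all letters distinct, the only value for Q is 2. So Q=2.
Step 5. [col 3: V + Z ≡ V (mod 10)] in column 3 we have V+Z≡V with carry-in 1; given nothing yet and digits 1,2,5,7 already taken and all letters distinct, that pins Z to 9, so Z=9.
Step 6. [col 3: V + Z ≡ V (mod 10)] several values work for V in column 3 (V + Z ≡ V (mod 10), carry-in 1); try V=3. So V=3.
Step 7. [col 4: P + P ≡ D (mod 10)] in column 4 we have P+P≡D with carry-in 1; given D=7 and digits 1,2,3,5,7,9 already taken and all letters distinct, that pins P to 8 ⇒ P=8.
Step 8. [col 5: M + J ≡ H (mod 10)] several values work for H in column 5 (M + J ≡ H (mod 10), carry-in 1); try H=6. So H=6.
Step 9. [col 5: M + J ≡ H (mod 10)] from column 5 (J=5, H=6, carry-in 1, digits 1,2,3,5,6,7,8,9 already taken and all letters distinct): M must equal 0, so M=0.
Step 10. [col 6: D + D ≡ E (mod 10)] column 6 reads D+D+carry(0)=E with D=7; with digits 0,1,2,3,5,6,7,8,9 already taken and all letters distinct, the only value for E is 4. So E=4.

Answer: B=1, D=7, E=4, H=6, J=5, M=0, P=8, Q=2, V=3, Z=9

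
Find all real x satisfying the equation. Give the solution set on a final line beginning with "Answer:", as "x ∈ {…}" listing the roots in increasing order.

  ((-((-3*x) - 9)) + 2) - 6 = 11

Step 1. [((-((-3*x) - 9)) + 2) - 6 = 11] 6 comes off first (add 6) ⇒ sub: (-((-3*x) - 9)) + 2 = 17.
Step 2. [(-((-3*x) - 9)) + 2 = 17] 2 comes off first (subtract 2) ⇒ sub: -((-3*x) - 9) = 15.
Step 3. [-((-3*x) - 9) = 15] flip signs both sides ⇒ neg: (-3*x) - 9 = -15.
Step 4. [(-3*x) - 9 = -15] the outer -9 inverts by adding 9 ⇒ sub: -3*x = -6.
Step 5. [-3*x = -6] -3·(inner) — divide through by -3 ⇒ div: x = 2.

Answer: x ∈ {2}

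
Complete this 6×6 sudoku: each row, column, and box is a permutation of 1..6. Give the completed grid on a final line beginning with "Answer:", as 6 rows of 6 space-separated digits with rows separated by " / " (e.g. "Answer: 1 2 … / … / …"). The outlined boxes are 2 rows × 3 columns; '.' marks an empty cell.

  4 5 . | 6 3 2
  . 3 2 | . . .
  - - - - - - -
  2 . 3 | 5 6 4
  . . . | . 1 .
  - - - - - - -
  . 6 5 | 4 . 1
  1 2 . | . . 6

Step 1. [r4c3∈{4,6}] 6 has one home in col 3: r4c3 ⇒ r4c3=6.
Step 2. [r2c6∈{5}] nothing but 5 survives at r2c6, so r2c6=5.
Step 3. [r6c4∈{3}] only 3 remains possible at r6c4, so r6c4=3.
Step 4. [r4c1∈{5}] only 5 remains possible at r4c1. So r4c1=5.
Step 5. [r4c6∈{3}] r4c6 has the single candidate 3 ⇒ r4c6=3.
Step 6. [r5c5∈{2}] r5c5 has the single candidate 2, so r5c5=2.
Step 7. [r3c2∈{1}] r3c2 is down to just 1. So r3c2=1.
Step 8. [r2c4∈{1}] nothing but 1 survives at r2c4. So r2c4=1.
Step 9. [r6c3∈{4}] nothing but 4 survives at r6c3. So r6c3=4.
Step 10. [r1c3∈{1}] nothing but 1 survives at r1c3, so r1c3=1.
Step 11. [r2c5∈{4}] only 4 remains possible at r2c5 ⇒ r2c5=4.
Step 12. [r4c2∈{4}] only 4 remains possible at r4c2 ⇒ r4c2=4.
Step 13. [r2c1∈{6}] r2c1 has the single candidate 6. So r2c1=6.
Step 14. [r6c5∈{5}] r6c5 is down to just 5, so r6c5=5.
Step 15. [r4c4∈{2}] r4c4 is down to just 2 ⇒ r4c4=2.
Step 16. [r5c1∈{3}] r5c1 has the single candidate 3. So r5c1=3.

Answer: 4 5 1 6 3 2 / 6 3 2 1 4 5 / 2 1 3 5 6 4 / 5 4 6 2 1 3 / 3 6 5 4 2 1 / 1 2 4 3 5 6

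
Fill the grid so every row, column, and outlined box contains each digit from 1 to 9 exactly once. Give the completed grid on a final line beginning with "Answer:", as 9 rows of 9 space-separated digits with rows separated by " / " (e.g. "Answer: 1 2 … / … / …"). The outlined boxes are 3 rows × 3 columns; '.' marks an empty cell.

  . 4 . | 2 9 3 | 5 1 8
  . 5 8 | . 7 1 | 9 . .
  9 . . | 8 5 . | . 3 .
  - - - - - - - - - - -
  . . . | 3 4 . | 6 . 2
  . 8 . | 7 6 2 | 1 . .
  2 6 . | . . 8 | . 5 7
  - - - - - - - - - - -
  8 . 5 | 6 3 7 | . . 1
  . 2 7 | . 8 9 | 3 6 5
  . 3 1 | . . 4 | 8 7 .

Step 1. [r6c7∈{4}] r6c7's peers cover all but 4, so r6c7=4.
Step 2. [r5c8∈{9}] only 9 remains possible at r5c8, so r5c8=9.
Step 3. [r1c1∈{6,7}] across row 1, 7 lands solely at r1c1. So r1c1=7.
Step 4. [r2c8∈{2,4}] 2 has one home in row 2: r2c8. So r2c8=2.
Step 5. [r5c1∈{3,4,5}] 5 has one home in row 5: r5c1 ⇒ r5c1=5.
Step 6. [r4c3∈{9}] r4c3 is down to just 9. So r4c3=9.
Step 7. [r1c3∈{6}] only 6 remains possible at r1c3, so r1c3=6.
Step 8. [r2c9∈{4,6}] in row 2, 6 fits only at r2c9, so r2c9=6.
Step 9. [r3c2∈{1}] only 1 remains possible at r3c2, so r3c2=1.
Step 10. [r5c9∈{3}] nothing but 3 survives at r5c9. So r5c9=3.
Step 11. [r8c4∈{1}] r8c4 has the single candidate 1. So r8c4=1.
Step 12. [r4c8∈{8}] only 8 remains possible at r4c8 ⇒ r4c8=8.
Step 13. [r3c7∈{7}] only 7 remains possible at r3c7 ⇒ r3c7=7.
Step 14. [r7c7∈{2}] r7c7 has the single candidate 2 ⇒ r7c7=2.
Step 15. [r6c5∈{1}] r6c5 has the single candidate 1 ⇒ r6c5=1.
Step 16. [r7c8∈{4}] nothing but 4 survives at r7c8 ⇒ r7c8=4.
Step 17. [r9c4∈{5}] nothing but 5 survives at r9c4, so r9c4=5.
Step 18. [r3c9∈{4}] r3c9 has the single candidate 4 ⇒ r3c9=4.
Step 19. [r2c4∈{4}] nothing but 4 survives at r2c4. So r2c4=4.
Step 20. [r9c5∈{2}] only 2 remains possible at r9c5. So r9c5=2.
Step 21. [r4c2∈{7}] nothing but 7 survives at r4c2 ⇒ r4c2=7.
Step 22. [r9c9∈{9}] r9c9 has the single candidate 9 ⇒ r9c9=9.
Step 23. [r5c3∈{4}] r5c3 is down to just 4 ⇒ r5c3=4.
Step 24. [r7c2∈{9}] r7c2's peers cover all but 9. So r7c2=9.
Step 25. [r4c6∈{5}] r4c6 is down to just 5 ⇒ r4c6=5.
Step 26. [r3c6∈{6}] nothing but 6 survives at r3c6 ⇒ r3c6=6.
Step 27. [r8c1∈{4}] r8c1 has the single candidate 4 ⇒ r8c1=4.
Step 28. [r6c4∈{9}] only 9 remains possible at r6c4. So r6c4=9.
Step 29. [r9c1∈{6}] r9c1 has the single candidate 6. So r9c1=6.
Step 30. [r4c1∈{1}] nothing but 1 survives at r4c1 ⇒ r4c1=1.
Step 31. [r6c3∈{3}] only 3 remains possible at r6c3 ⇒ r6c3=3.
Step 32. [r3c3∈{2}] r3c3 is down to just 2, so r3c3=2.
Step 33. [r2c1∈{3}] r2c1 is down to just 3 ⇒ r2c1=3.

Answer: 7 4 6 2 9 3 5 1 8 / 3 5 8 4 7 1 9 2 6 / 9 1 2 8 5 6 7 3 4 / 1 7 9 3 4 5 6 8 2 / 5 8 4 7 6 2 1 9 3 / 2 6 3 9 1 8 4 5 7 / 8 9 5 6 3 7 2 4 1 / 4 2 7 1 8 9 3 6 5 / 6 3 1 5 2 4 8 7 9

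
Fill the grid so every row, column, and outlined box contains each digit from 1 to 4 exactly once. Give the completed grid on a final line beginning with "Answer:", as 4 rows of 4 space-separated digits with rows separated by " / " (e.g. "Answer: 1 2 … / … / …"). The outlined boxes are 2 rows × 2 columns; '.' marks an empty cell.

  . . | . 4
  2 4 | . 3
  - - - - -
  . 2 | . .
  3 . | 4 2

Step 1. [r1c1∈{1}] r1c1 is down to just 1. So r1c1=1.
Step 2. [r2c3∈{1}] nothing but 1 survives at r2c3 ⇒ r2c3=1.
Step 3. [r3c3∈{3}] nothing but 3 survives at r3c3. So r3c3=3.
Step 4. [r3c1∈{4}] only 4 remains possible at r3c1, so r3c1=4.
Step 5. [r3c4∈{1}] r3c4 has the single candidate 1 ⇒ r3c4=1.
Step 6. [r4c2∈{1}] r4c2 is down to just 1. So r4c2=1.
Step 7. [r1c3∈{2}] nothing but 2 survives at r1c3, so r1c3=2.
Step 8. [r1c2∈{3}] nothing but 3 survives at r1c2 ⇒ r1c2=3.

Answer: 1 3 2 4 / 2 4 1 3 / 4 2 3 1 / 3 1 4 2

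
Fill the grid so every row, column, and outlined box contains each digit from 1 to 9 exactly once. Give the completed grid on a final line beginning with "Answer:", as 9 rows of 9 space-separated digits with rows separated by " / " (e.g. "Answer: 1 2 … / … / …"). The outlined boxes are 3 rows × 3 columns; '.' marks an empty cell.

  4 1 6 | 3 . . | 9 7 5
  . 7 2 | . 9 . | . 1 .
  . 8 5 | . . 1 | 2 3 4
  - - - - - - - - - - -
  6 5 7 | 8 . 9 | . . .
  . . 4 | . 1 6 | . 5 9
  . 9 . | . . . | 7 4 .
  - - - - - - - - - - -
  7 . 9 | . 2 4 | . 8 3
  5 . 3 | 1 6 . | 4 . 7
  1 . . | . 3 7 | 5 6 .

Step 1. [r9c9∈{2}] r9c9's peers cover all but 2, so r9c9=2.
Step 2. [r5c2∈{2,3}] r5c2 is the only open cell in col 2 admitting 3, so r5c2=3.
Step 3. [r5c7∈{8}] r5c7's peers cover all but 8. So r5c7=8.
Step 4. [r6c1∈{2,8}] in col 1, 8 fits only at r6c1 ⇒ r6c1=8.
Step 5. [r1c6∈{2,8}] 2 has one home in row 1: r1c6, so r1c6=2.
Step 6. [r4c9∈{1}] nothing but 1 survives at r4c9, so r4c9=1.
Step 7. [r3c4∈{6,7}] r3c4 is the only open cell in row 3 admitting 6 ⇒ r3c4=6.
Step 8. [r2c9∈{6,8}] in col 9, 8 fits only at r2c9. So r2c9=8.
Step 9. [r6c5∈{5}] r6c5's peers cover all but 5. So r6c5=5.
Step 10. [r7c4∈{5}] nothing but 5 survives at r7c4, so r7c4=5.
Step 11. [r5c1∈{2}] r5c1's peers cover all but 2. So r5c1=2.
Step 12. [r8c8∈{9}] nothing but 9 survives at r8c8, so r8c8=9.
Step 13. [r6c9∈{6}] nothing but 6 survives at r6c9 ⇒ r6c9=6.
Step 14. [r6c3∈{1}] only 1 remains possible at r6c3. So r6c3=1.
Step 15. [r4c8∈{2}] r4c8's peers cover all but 2, so r4c8=2.
Step 16. [r2c4∈{4}] only 4 remains possible at r2c4, so r2c4=4.
Step 17. [r5c4∈{7}] r5c4 is down to just 7. So r5c4=7.
Step 18. [r9c3∈{8}] only 8 remains possible at r9c3 ⇒ r9c3=8.
Step 19. [r8c2∈{2}] nothing but 2 survives at r8c2. So r8c2=2.
Step 20. [r3c1∈{9}] r3c1 has the single candidate 9 ⇒ r3c1=9.
Step 21. [r6c6∈{3}] r6c6's peers cover all but 3. So r6c6=3.
Step 22. [r9c2∈{4}] r9c2 is down to just 4, so r9c2=4.
Step 23. [r6c4∈{2}] only 2 remains possible at r6c4, so r6c4=2.
Step 24. [r1c5∈{8}] r1c5's peers cover all but 8 ⇒ r1c5=8.
Step 25. [r4c5∈{4}] only 4 remains possible at r4c5 ⇒ r4c5=4.
Step 26. [r3c5∈{7}] r3c5 is down to just 7, so r3c5=7.
Step 27. [r7c2∈{6}] r7c2 is down to just 6 ⇒ r7c2=6.
Step 28. [r2c7∈{6}] nothing but 6 survives at r2c7, so r2c7=6.
Step 29. [r2c6∈{5}] r2c6 has the single candidate 5 ⇒ r2c6=5.
Step 30. [r7c7∈{1}] nothing but 1 survives at r7c7 ⇒ r7c7=1.
Step 31. [r9c4∈{9}] r9c4 has the single candidate 9, so r9c4=9.
Step 32. [r4c7∈{3}] r4c7 has the single candidate 3, so r4c7=3.
Step 33. [r2c1∈{3}] r2c1's peers cover all but 3. So r2c1=3.
Step 34. [r8c6∈{8}] r8c6 is down to just 8. So r8c6=8.

Answer: 4 1 6 3 8 2 9 7 5 / 3 7 2 4 9 5 6 1 8 / 9 8 5 6 7 1 2 3 4 / 6 5 7 8 4 9 3 2 1 / 2 3 4 7 1 6 8 5 9 / 8 9 1 2 5 3 7 4 6 / 7 6 9 5 2 4 1 8 3 / 5 2 3 1 6 8 4 9 7 / 1 4 8 9 3 7 5 6 2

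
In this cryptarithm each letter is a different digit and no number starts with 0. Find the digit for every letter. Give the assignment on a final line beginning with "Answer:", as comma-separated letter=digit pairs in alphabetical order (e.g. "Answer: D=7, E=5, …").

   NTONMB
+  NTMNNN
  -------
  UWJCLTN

Step 1. [U] the sum has 7 digits but both addends have 6; that extra leading digit U is the final carry, namely 1. So U=1.
Step 2. [col 1: B + N ≡ N (mod 10)] in column 1 we have B+N≡N with carry-in 0; given nothing yet and digits 1 already taken and all letters distinct, that pins B to 0 ⇒ B=0.
Step 3. [col 1: B + N ≡ N (mod 10)] several values work for N in column 1 (B + N ≡ N (mod 10), carry-in 0); try N=7. So N=7.
Step 4. [col 2: M + N ≡ T (mod 10)] M=2 is one option consistent with column 2 (M + N ≡ T (mod 10), carry-in 0) — take it. So M=2.
Step 5. [col 2: M + N ≡ T (mod 10)] column 2: given M=2, N=7, carry-in 0, and digits 0,1,2,7 already taken and all letters distinct, M+N≡T (mod 10) forces T=9, so T=9.
Step 6. [col 3: N + N ≡ L (mod 10)] column 3: given N=7, carry-in 0, and digits 0,1,2,7,9 already taken and all letters distinct, N+N≡L (mod 10) forces L=4 ⇒ L=4.
Step 7. [col 4: O + M ≡ C (mod 10)] O=3 is one option consistent with column 4 (O + M ≡ C (mod 10), carry-in 1) — take it, so O=3.
Step 8. [col 4: O + M ≡ C (mod 10)] in column 4 we have O+M≡C with carry-in 1; given O=3, M=2 and digits 0,1,2,3,4,7,9 already taken and all letters distinct, that pins C to 6, so C=6.
Step 9. [col 5: T + T ≡ J (mod 10)] from column 5 (T=9, carry-in 0, digits 0,1,2,3,4,6,7,9 already taken and all letters distinct): J must equal 8 ⇒ J=8.
Step 10. [col 6: N + N ≡ W (mod 10)] from column 6 (N=7, carry-in 1, digits 0,1,2,3,4,6,7,8,9 already taken and all letters distinct): W must equal 5 ⇒ W=5.

Answer: B=0, C=6, J=8, L=4, M=2, N=7, O=3, T=9, U=1, W=5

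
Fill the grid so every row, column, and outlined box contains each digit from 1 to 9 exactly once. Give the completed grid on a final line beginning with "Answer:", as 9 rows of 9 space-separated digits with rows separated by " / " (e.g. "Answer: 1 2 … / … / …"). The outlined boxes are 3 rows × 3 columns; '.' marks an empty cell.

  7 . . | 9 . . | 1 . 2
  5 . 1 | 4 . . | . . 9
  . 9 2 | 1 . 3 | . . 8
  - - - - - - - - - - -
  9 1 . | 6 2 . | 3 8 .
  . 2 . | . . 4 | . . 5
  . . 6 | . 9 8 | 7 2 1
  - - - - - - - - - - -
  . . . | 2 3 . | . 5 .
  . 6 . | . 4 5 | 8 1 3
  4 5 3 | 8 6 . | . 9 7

Step 1. [r2c7∈{6}] r2c7 has the single candidate 6. So r2c7=6.
Step 2. [r4c6∈{7}] r4c6 has the single candidate 7 ⇒ r4c6=7.
Step 3. [r7c2∈{7,8}] 7 has one home in col 2: r7c2. So r7c2=7.
Step 4. [r6c2∈{3,4}] in row 6, 4 fits only at r6c2, so r6c2=4.
Step 5. [r3c7∈{4,5}] in col 7, 5 fits only at r3c7, so r3c7=5.
Step 6. [r7c6∈{1,9}] in col 6, 9 fits only at r7c6. So r7c6=9.
Step 7. [r7c3∈{8}] r7c3's peers cover all but 8, so r7c3=8.
Step 8. [r5c4∈{3}] nothing but 3 survives at r5c4. So r5c4=3.
Step 9. [r3c8∈{4,7}] across row 3, 4 lands solely at r3c8, so r3c8=4.
Step 10. [r2c8∈{3,7}] in col 8, 7 fits only at r2c8. So r2c8=7.
Step 11. [r2c2∈{3,8}] r2c2 is the only open cell in row 2 admitting 3 ⇒ r2c2=3.
Step 12. [r7c9∈{4,6}] row 7 places 6 nowhere but r7c9 ⇒ r7c9=6.
Step 13. [r1c5∈{5,8}] r1c5 is the only open cell in row 1 admitting 5. So r1c5=5.
Step 14. [r4c3∈{5}] only 5 remains possible at r4c3. So r4c3=5.
Step 15. [r3c1∈{6}] r3c1's peers cover all but 6, so r3c1=6.
Step 16. [r6c1∈{3}] r6c1's peers cover all but 3, so r6c1=3.
Step 17. [r2c5∈{8}] only 8 remains possible at r2c5. So r2c5=8.
Step 18. [r8c4∈{7}] nothing but 7 survives at r8c4. So r8c4=7.
Step 19. [r5c1∈{8}] r5c1 has the single candidate 8. So r5c1=8.
Step 20. [r8c3∈{9}] nothing but 9 survives at r8c3, so r8c3=9.
Step 21. [r7c7∈{4}] r7c7 is down to just 4 ⇒ r7c7=4.
Step 22. [r5c8∈{6}] r5c8 has the single candidate 6. So r5c8=6.
Step 23. [r9c7∈{2}] nothing but 2 survives at r9c7. So r9c7=2.
Step 24. [r1c8∈{3}] r1c8 is down to just 3. So r1c8=3.
Step 25. [r3c5∈{7}] r3c5's peers cover all but 7 ⇒ r3c5=7.
Step 26. [r1c3∈{4}] r1c3 is down to just 4. So r1c3=4.
Step 27. [r5c5∈{1}] nothing but 1 survives at r5c5, so r5c5=1.
Step 28. [r6c4∈{5}] nothing but 5 survives at r6c4. So r6c4=5.
Step 29. [r1c2∈{8}] nothing but 8 survives at r1c2, so r1c2=8.
Step 30. [r5c7∈{9}] only 9 remains possible at r5c7. So r5c7=9.
Step 31. [r8c1∈{2}] r8c1's peers cover all but 2 ⇒ r8c1=2.
Step 32. [r1c6∈{6}] r1c6 has the single candidate 6, so r1c6=6.
Step 33. [r7c1∈{1}] r7c1's peers cover all but 1 ⇒ r7c1=1.
Step 34. [r2c6∈{2}] r2c6 has the single candidate 2 ⇒ r2c6=2.
Step 35. [r9c6∈{1}] r9c6 is down to just 1, so r9c6=1.
Step 36. [r5c3∈{7}] nothing but 7 survives at r5c3, so r5c3=7.
Step 37. [r4c9∈{4}] r4c9's peers cover all but 4, so r4c9=4.

Answer: 7 8 4 9 5 6 1 3 2 / 5 3 1 4 8 2 6 7 9 / 6 9 2 1 7 3 5 4 8 / 9 1 5 6 2 7 3 8 4 / 8 2 7 3 1 4 9 6 5 / 3 4 6 5 9 8 7 2 1 / 1 7 8 2 3 9 4 5 6 / 2 6 9 7 4 5 8 1 3 / 4 5 3 8 6 1 2 9 7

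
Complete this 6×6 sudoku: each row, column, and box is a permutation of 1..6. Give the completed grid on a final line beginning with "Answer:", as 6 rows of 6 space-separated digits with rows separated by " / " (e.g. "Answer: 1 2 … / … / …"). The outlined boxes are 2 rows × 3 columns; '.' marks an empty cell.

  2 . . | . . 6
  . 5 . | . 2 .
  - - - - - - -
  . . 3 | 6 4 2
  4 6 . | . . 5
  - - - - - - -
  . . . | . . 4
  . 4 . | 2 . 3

Step 1. [r2c6∈{1}] only 1 remains possible at r2c6. So r2c6=1.
Step 2. [r3c2∈{1}] r3c2 has the single candidate 1, so r3c2=1.
Step 3. [r1c2∈{3}] nothing but 3 survives at r1c2, so r1c2=3.
Step 4. [r5c1∈{1,3,5,6}] across row 5, 3 lands solely at r5c1 ⇒ r5c1=3.
Step 5. [r6c1∈{1,5,6}] across col 1, 1 lands solely at r6c1. So r6c1=1.
Step 6. [r1c5∈{5}] nothing but 5 survives at r1c5. So r1c5=5.
Step 7. [r5c4∈{1,5}] across col 4, 5 lands solely at r5c4 ⇒ r5c4=5.
Step 8. [r1c4∈{4}] only 4 remains possible at r1c4. So r1c4=4.
Step 9. [r6c5∈{6}] r6c5's peers cover all but 6, so r6c5=6.
Step 10. [r4c5∈{1,3}] 3 has one home in col 5: r4c5 ⇒ r4c5=3.
Step 11. [r5c3∈{2,6}] in row 5, 6 fits only at r5c3. So r5c3=6.
Step 12. [r6c3∈{5}] nothing but 5 survives at r6c3. So r6c3=5.
Step 13. [r1c3∈{1}] only 1 remains possible at r1c3. So r1c3=1.
Step 14. [r3c1∈{5}] r3c1's peers cover all but 5, so r3c1=5.
Step 15. [r5c2∈{2}] r5c2's peers cover all but 2 ⇒ r5c2=2.
Step 16. [r4c3∈{2}] nothing but 2 survives at r4c3 ⇒ r4c3=2.
Step 17. [r2c1∈{6}] r2c1 is down to just 6, so r2c1=6.
Step 18. [r2c3∈{4}] nothing but 4 survives at r2c3, so r2c3=4.
Step 19. [r4c4∈{1}] r4c4's peers cover all but 1. So r4c4=1.
Step 20. [r2c4∈{3}] only 3 remains possible at r2c4. So r2c4=3.
Step 21. [r5c5∈{1}] r5c5 has the single candidate 1. So r5c5=1.

Answer: 2 3 1 4 5 6 / 6 5 4 3 2 1 / 5 1 3 6 4 2 / 4 6 2 1 3 5 / 3 2 6 5 1 4 / 1 4 5 2 6 3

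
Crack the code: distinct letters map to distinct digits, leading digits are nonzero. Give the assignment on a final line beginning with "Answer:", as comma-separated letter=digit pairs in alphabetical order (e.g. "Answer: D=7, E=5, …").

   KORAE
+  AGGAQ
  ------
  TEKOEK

Step 1. [T] the sum has 6 digits but both addends have 5; that extra leading digit T is the final carry, namely 1, so T=1.
Step 2. [col 1: E + Q ≡ K (mod 10)] K=5 is one option consistent with column 1 (E + Q ≡ K (mod 10), carry-in 0) — take it ⇒ K=5.
Step 3. [col 1: E + Q ≡ K (mod 10)] E=2 is one option consistent with column 1 (E + Q ≡ K (mod 10), carry-in 0) — take it ⇒ E=2.
Step 4. [col 1: E + Q ≡ K (mod 10)] from column 1 (E=2, K=5, carry-in 0, digits 1,2,5 already taken and all letters distinct): Q must equal 3, so Q=3.
Step 5. [col 2: A + A ≡ E (mod 10)] from column 2 (E=2, carry-in 0, digits 1,2,3,5 already taken and all letters distinct): A must equal 6 ⇒ A=6.
Step 6. [col 3: R + G ≡ O (mod 10)] R=0 is one option consistent with column 3 (R + G ≡ O (mod 10), carry-in 1) — take it, so R=0.
Step 7. [col 3: R + G ≡ O (mod 10)] no forcing yet in column 3 (carry-in 1); G=7 is free and consistent — try it. So G=7.
Step 8. [col 3: R + G ≡ O (mod 10)] column 3 reads R+G+carry(1)=O with R=0, G=7; with digits 0,1,2,3,5,6,7 already taken and all letters distinct, the only value for O is 8. So O=8.

Answer: A=6, E=2, G=7, K=5, O=8, Q=3, R=0, T=1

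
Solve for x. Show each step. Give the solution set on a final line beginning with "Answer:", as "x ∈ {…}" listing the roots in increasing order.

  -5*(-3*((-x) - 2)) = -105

Step 1. [-5*(-3*((-x) - 2)) = -105] -5·(inner) — divide through by -5 ⇒ div: -3*((-x) - 2) = 21.
Step 2. [-3*((-x) - 2) = 21] LHS = -3·(…); ÷-3 both sides. So div: (-x) - 2 = -7.
Step 3. [(-x) - 2 = -7] 2 comes off first (add 2). So sub: -x = -5.
Step 4. [-x = -5] LHS negated; negate both sides. So neg: x = 5.

Answer: x ∈ {5}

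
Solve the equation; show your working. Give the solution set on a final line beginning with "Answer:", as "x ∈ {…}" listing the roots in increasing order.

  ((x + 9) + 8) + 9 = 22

Step 1. [((x + 9) + 8) + 9 = 22] 9 comes off first (subtract 9) ⇒ sub: (x + 9) + 8 = 13.
Step 2. [(x + 9) + 8 = 13] 8 comes off first (subtract 8). So sub: x + 9 = 5.
Step 3. [x + 9 = 5] +9 is outermost — subtract 9 both sides. So sub: x = -4.

Answer: x ∈ {-4}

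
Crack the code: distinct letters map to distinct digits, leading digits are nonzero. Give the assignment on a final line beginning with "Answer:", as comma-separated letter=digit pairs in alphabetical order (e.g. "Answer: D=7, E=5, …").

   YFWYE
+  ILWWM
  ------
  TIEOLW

Step 1. [col 1: E + M ≡ W (mod 10)] M=2 is one option consistent with column 1 (E + M ≡ W (mod 10), carry-in 0) — take it, so M=2.
Step 2. [col 1: E + M ≡ W (mod 10)] several values work for W in column 1 (E + M ≡ W (mod 10), carry-in 0); try W=6 ⇒ W=6.
Step 3. [T] adding two 5-digit numbers gives at most 5+1 digits, and here it does — T is that final carry and must be 1. So T=1.
Step 4. [col 1: E + M ≡ W (mod 10)] from column 1 (M=2, W=6, carry-in 0, digits 1,2,6 already taken and all letters distinct): E must equal 4. So E=4.
Step 5. [col 2: Y + W ≡ L (mod 10)] no forcing yet in column 2 (carry-in 0); Y=9 is free and consistent — try it ⇒ Y=9.
Step 6. [col 2: Y + W ≡ L (mod 10)] in column 2 we have Y+W≡L with carry-in 0; given Y=9, W=6 and digits 1,2,4,6,9 already taken and all letters distinct, that pins L to 5, so L=5.
Step 7. [col 3: W + W ≡ O (mod 10)] from column 3 (W=6, carry-in 1, digits 1,2,4,5,6,9 already taken and all letters distinct): O must equal 3. So O=3.
Step 8. [col 4: F + L ≡ E (mod 10)] in column 4 we have F+L≡E with carry-in 1; given L=5, E=4 and digits 1,2,3,4,5,6,9 already taken and all letters distinct, that pins F to 8, so F=8.
Step 9. [col 5: Y + I ≡ I (mod 10)] I=7 is one option consistent with column 5 (Y + I ≡ I (mod 10), carry-in 1) — take it, so I=7.

Answer: E=4, F=8, I=7, L=5, M=2, O=3, T=1, W=6, Y=9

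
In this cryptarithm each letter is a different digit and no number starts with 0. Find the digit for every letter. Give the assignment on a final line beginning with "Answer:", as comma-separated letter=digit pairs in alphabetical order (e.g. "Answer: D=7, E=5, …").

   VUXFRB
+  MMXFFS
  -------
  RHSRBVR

Step 1. [col 1: B + S ≡ R (mod 10)] no forcing yet in column 1 (carry-in 0); R=1 is free and consistent — try it ⇒ R=1.
Step 2. [col 1: B + S ≡ R (mod 10)] no forcing yet in column 1 (carry-in 0); S=9 is free and consistent — try it. So S=9.
Step 3. [col 1: B + S ≡ R (mod 10)] from column 1 (S=9, R=1, carry-in 0, digits 1,9 already taken and all letters distinct): B must equal 2. So B=2.
Step 4. [col 2: R + F ≡ V (mod 10)] several values work for V in column 2 (R + F ≡ V (mod 10), carry-in 1); try V=8 ⇒ V=8.
Step 5. [col 2: R + F ≡ V (mod 10)] column 2 reads R+F+carry(1)=V with R=1, V=8; with digits 1,2,8,9 already taken and all letters distinct, the only value for F is 6, so F=6.
Step 6. [col 4: X + X ≡ R (mod 10)] no forcing yet in column 4 (carry-in 1); X=0 is free and consistent — try it. So X=0.
Step 7. [col 5: U + M ≡ S (mod 10)] several values work for U in column 5 (U + M ≡ S (mod 10), carry-in 0); try U=4. So U=4.
Step 8. [col 5: U + M ≡ S (mod 10)] column 5: given U=4, S=9, carry-in 0, and digits 0,1,2,4,6,8,9 already taken and all letters distinct, U+M≡S (mod 10) forces M=5. So M=5.
Step 9. [col 6: V + M ≡ H (mod 10)] column 6 reads V+M+carry(0)=H with V=8, M=5; with digits 0,1,2,4,5,6,8,9 already taken and all letters distinct, the only value for H is 3. So H=3.

Answer: B=2, F=6, H=3, M=5, R=1, S=9, U=4, V=8, X=0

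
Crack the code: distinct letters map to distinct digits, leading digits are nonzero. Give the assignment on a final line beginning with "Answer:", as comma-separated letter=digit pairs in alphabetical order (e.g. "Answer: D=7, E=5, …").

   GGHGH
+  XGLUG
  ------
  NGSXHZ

Step 1. [col 1: H + G ≡ Z (mod 10)] column 1 (H + G ≡ Z (mod 10), carry-in 0) doesn't pin Z yet; pick Z=3 and continue ⇒ Z=3.
Step 2. [N] adding two 5-digit numbers gives at most 5+1 digits, and here it does — N is that final carry and must be 1 ⇒ N=1.
Step 3. [col 1: H + G ≡ Z (mod 10)] no forcing yet in column 1 (carry-in 0); H=6 is free and consistent — try it, so H=6.
Step 4. [col 1: H + G ≡ Z (mod 10)] column 1: given H=6, Z=3, carry-in 0, and digits 1,3,6 already taken and all letters distinct, H+G≡Z (mod 10) forces G=7. So G=7.
Step 5. [col 2: G + U ≡ H (mod 10)] from column 2 (G=7, H=6, carry-in 1, digits 1,3,6,7 already taken and all letters distinct): U must equal 8 ⇒ U=8.
Step 6. [col 3: H + L ≡ X (mod 10)] no forcing yet in column 3 (carry-in 1); X=9 is free and consistent — try it ⇒ X=9.
Step 7. [col 3: H + L ≡ X (mod 10)] column 3 reads H+L+carry(1)=X with H=6, X=9; with digits 1,3,6,7,8,9 already taken and all letters distinct, the only value for L is 2 ⇒ L=2.
Step 8. [col 4: G + G ≡ S (mod 10)] in column 4 we have G+G≡S with carry-in 0; given G=7 and digits 1,2,3,6,7,8,9 already taken and all letters distinct, that pins S to 4 ⇒ S=4.

Answer: G=7, H=6, L=2, N=1, S=4, U=8, X=9, Z=3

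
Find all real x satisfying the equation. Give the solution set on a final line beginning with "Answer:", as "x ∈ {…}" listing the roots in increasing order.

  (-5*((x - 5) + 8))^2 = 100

Step 1. [(-5*((x - 5) + 8))^2 = 100] LHS squared, RHS 100 ≥ 0: apply √ (±) ⇒ sqrt: -5*((x - 5) + 8) = 10 or -10.
Step 2. [-5*((x - 5) + 8) = 10 or -10] divide by the outer -5, so div: (x - 5) + 8 = -2 or 2.
Step 3. [(x - 5) + 8 = -2 or 2] the outer +8 inverts by subtracting 8 ⇒ sub: x - 5 = -10 or -6.
Step 4. [x - 5 = -10 or -6] 5 comes off first (add 5), so sub: x = -5 or -1.

Answer: x ∈ {-5, -1}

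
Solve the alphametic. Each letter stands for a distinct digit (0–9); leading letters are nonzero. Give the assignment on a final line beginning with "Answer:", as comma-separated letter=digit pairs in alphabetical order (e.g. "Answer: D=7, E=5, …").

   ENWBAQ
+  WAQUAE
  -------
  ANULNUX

Step 1. [col 1: Q + E ≡ X (mod 10)] X=9 is one option consistent with column 1 (Q + E ≡ X (mod 10), carry-in 0) — take it, so X=9.
Step 2. [A] adding two 6-digit numbers gives at most 6+1 digits, and here it does — A is that final carry and must be 1, so A=1.
Step 3. [col 1: Q + E ≡ X (mod 10)] Q=6 is one option consistent with column 1 (Q + E ≡ X (mod 10), carry-in 0) — take it. So Q=6.
Step 4. [col 1: Q + E ≡ X (mod 10)] in column 1 we have Q+E≡X with carry-in 0; given Q=6, X=9 and digits 1,6,9 already taken and all letters distinct, that pins E to 3 ⇒ E=3.
Step 5. [col 2: A + A ≡ U (mod 10)] column 2 reads A+A+carry(0)=U with A=1; with digits 1,3,6,9 already taken and all letters distinct, the only value for U is 2, so U=2.
Step 6. [col 3: B + U ≡ N (mod 10)] several values work for B in column 3 (B + U ≡ N (mod 10), carry-in 0); try B=8, so B=8.
Step 7. [col 3: B + U ≡ N (mod 10)] from column 3 (B=8, U=2, carry-in 0, digits 1,2,3,6,8,9 already taken and all letters distinct): N must equal 0. So N=0.
Step 8. [col 4: W + Q ≡ L (mod 10)] from column 4 (Q=6, carry-in 1, digits 0,1,2,3,6,8,9 already taken and all letters distinct): L must equal 4, so L=4.
Step 9. [col 4: W + Q ≡ L (mod 10)] in column 4 we have W+Q≡L with carry-in 1; given Q=6, L=4 and digits 0,1,2,3,4,6,8,9 already taken and all letters distinct, that pins W to 7 ⇒ W=7.

Answer: A=1, B=8, E=3, L=4, N=0, Q=6, U=2, W=7, X=9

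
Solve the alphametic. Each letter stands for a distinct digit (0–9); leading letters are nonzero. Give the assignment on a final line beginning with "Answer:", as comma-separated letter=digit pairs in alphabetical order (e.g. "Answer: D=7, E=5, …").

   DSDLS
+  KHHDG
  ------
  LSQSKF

Step 1. [col 1: S + G ≡ F (mod 10)] column 1 (S + G ≡ F (mod 10), carry-in 0) doesn't pin G yet; pick G=5 and continue. So G=5.
Step 2. [col 1: S + G ≡ F (mod 10)] no forcing yet in column 1 (carry-in 0); S=4 is free and consistent — try it ⇒ S=4.
Step 3. [col 1: S + G ≡ F (mod 10)] column 1 reads S+G+carry(0)=F with S=4, G=5; with digits 4,5 already taken and all letters distinct, the only value for F is 9. So F=9.
Step 4. [col 2: L + D ≡ K (mod 10)] several values work for D in column 2 (L + D ≡ K (mod 10), carry-in 0); try D=6, so D=6.
Step 5. [col 2: L + D ≡ K (mod 10)] no forcing yet in column 2 (carry-in 0); K=7 is free and consistent — try it, so K=7.
Step 6. [col 2: L + D ≡ K (mod 10)] in column 2 we have L+D≡K with carry-in 0; given D=6, K=7 and digits 4,5,6,7,9 already taken and all letters distinct, that pins L to 1. So L=1.
Step 7. [col 3: D + H ≡ S (mod 10)] column 3 reads D+H+carry(0)=S with D=6, S=4; with digits 1,4,5,6,7,9 already taken and all letters distinct, the only value for H is 8, so H=8.
Step 8. [col 4: S + H ≡ Q (mod 10)] column 4: given S=4, H=8, carry-in 1, and digits 1,4,5,6,7,8,9 already taken and all letters distinct, S+H≡Q (mod 10) forces Q=3. So Q=3.

Answer: D=6, F=9, G=5, H=8, K=7, L=1, Q=3, S=4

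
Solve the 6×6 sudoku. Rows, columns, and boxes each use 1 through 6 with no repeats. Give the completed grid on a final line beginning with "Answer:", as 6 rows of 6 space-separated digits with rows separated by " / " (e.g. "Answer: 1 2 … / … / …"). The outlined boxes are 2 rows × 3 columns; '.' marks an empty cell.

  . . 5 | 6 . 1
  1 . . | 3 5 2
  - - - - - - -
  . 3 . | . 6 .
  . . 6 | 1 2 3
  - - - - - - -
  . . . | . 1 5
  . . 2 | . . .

Step 1. [r6c4∈{4}] nothing but 4 survives at r6c4, so r6c4=4.
Step 2. [r2c3∈{4}] only 4 remains possible at r2c3 ⇒ r2c3=4.
Step 3. [r3c1∈{2,4,5}] in row 3, 2 fits only at r3c1, so r3c1=2.
Step 4. [r6c6∈{6}] r6c6 has the single candidate 6 ⇒ r6c6=6.
Step 5. [r5c1∈{3,4,6}] 6 has one home in col 1: r5c1, so r5c1=6.
Step 6. [r4c1∈{4,5}] in col 1, 4 fits only at r4c1 ⇒ r4c1=4.
Step 7. [r6c1∈{3,5}] 5 has one home in col 1: r6c1 ⇒ r6c1=5.
Step 8. [r2c2∈{6}] nothing but 6 survives at r2c2, so r2c2=6.
Step 9. [r1c2∈{2}] r1c2's peers cover all but 2 ⇒ r1c2=2.
Step 10. [r1c5∈{4}] r1c5's peers cover all but 4 ⇒ r1c5=4.
Step 11. [r5c3∈{3}] r5c3 is down to just 3 ⇒ r5c3=3.
Step 12. [r4c2∈{5}] only 5 remains possible at r4c2. So r4c2=5.
Step 13. [r3c6∈{4}] r3c6's peers cover all but 4, so r3c6=4.
Step 14. [r5c2∈{4}] r5c2's peers cover all but 4, so r5c2=4.
Step 15. [r3c4∈{5}] r3c4's peers cover all but 5. So r3c4=5.
Step 16. [r6c2∈{1}] r6c2 is down to just 1. So r6c2=1.
Step 17. [r6c5∈{3}] r6c5 has the single candidate 3, so r6c5=3.
Step 18. [r5c4∈{2}] r5c4 is down to just 2 ⇒ r5c4=2.
Step 19. [r1c1∈{3}] nothing but 3 survives at r1c1 ⇒ r1c1=3.
Step 20. [r3c3∈{1}] only 1 remains possible at r3c3. So r3c3=1.

Answer: 3 2 5 6 4 1 / 1 6 4 3 5 2 / 2 3 1 5 6 4 / 4 5 6 1 2 3 / 6 4 3 2 1 5 / 5 1 2 4 3 6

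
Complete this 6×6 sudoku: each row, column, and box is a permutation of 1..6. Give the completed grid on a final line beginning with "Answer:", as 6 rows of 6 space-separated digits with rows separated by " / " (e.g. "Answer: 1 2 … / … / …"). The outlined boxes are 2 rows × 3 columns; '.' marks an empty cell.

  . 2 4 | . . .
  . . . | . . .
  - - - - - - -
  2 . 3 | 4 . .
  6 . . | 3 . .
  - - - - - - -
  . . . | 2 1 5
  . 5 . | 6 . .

Step 1. [r3c5∈{5,6}] in row 3, 5 fits only at r3c5, so r3c5=5.
Step 2. [r3c2∈{1}] nothing but 1 survives at r3c2, so r3c2=1.
Step 3. [r4c6∈{1,2}] 1 has one home in row 4: r4c6. So r4c6=1.
Step 4. [r2c6∈{2,3,4,6}] 2 has one home in col 6: r2c6, so r2c6=2.
Step 5. [r2c5∈{3,4,6}] row 2 places 4 nowhere but r2c5. So r2c5=4.
Step 6. [r6c5∈{3}] nothing but 3 survives at r6c5, so r6c5=3.
Step 7. [r5c3∈{6}] r5c3 has the single candidate 6. So r5c3=6.
Step 8. [r1c6∈{3,6}] across col 6, 3 lands solely at r1c6 ⇒ r1c6=3.
Step 9. [r6c1∈{1,4}] the pair r5c1,r5c2 in box 5 locks {3,4} between them ⇒ r6c1≠4.
Step 10. [r6c1∈{1}] r6c1 is down to just 1, so r6c1=1.
Step 11. [r1c1∈{5}] r1c1 is down to just 5, so r1c1=5.
Step 12. [r2c1∈{3}] r2c1's peers cover all but 3 ⇒ r2c1=3.
Step 13. [r5c2∈{3,4}] 3 has one home in row 5: r5c2. So r5c2=3.
Step 14. [r2c3∈{1}] r2c3's peers cover all but 1. So r2c3=1.
Step 15. [r2c4∈{5}] only 5 remains possible at r2c4, so r2c4=5.
Step 16. [r4c3∈{5}] r4c3 has the single candidate 5 ⇒ r4c3=5.
Step 17. [r6c3∈{2}] r6c3 has the single candidate 2 ⇒ r6c3=2.
Step 18. [r6c6∈{4}] only 4 remains possible at r6c6, so r6c6=4.
Step 19. [r2c2∈{6}] only 6 remains possible at r2c2 ⇒ r2c2=6.
Step 20. [r3c6∈{6}] only 6 remains possible at r3c6, so r3c6=6.
Step 21. [r1c5∈{6}] r1c5's peers cover all but 6 ⇒ r1c5=6.
Step 22. [r4c5∈{2}] r4c5 has the single candidate 2, so r4c5=2.
Step 23. [r5c1∈{4}] r5c1 is down to just 4, so r5c1=4.
Step 24. [r4c2∈{4}] r4c2's peers cover all but 4. So r4c2=4.
Step 25. [r1c4∈{1}] only 1 remains possible at r1c4, so r1c4=1.

Answer: 5 2 4 1 6 3 / 3 6 1 5 4 2 / 2 1 3 4 5 6 / 6 4 5 3 2 1 / 4 3 6 2 1 5 / 1 5 2 6 3 4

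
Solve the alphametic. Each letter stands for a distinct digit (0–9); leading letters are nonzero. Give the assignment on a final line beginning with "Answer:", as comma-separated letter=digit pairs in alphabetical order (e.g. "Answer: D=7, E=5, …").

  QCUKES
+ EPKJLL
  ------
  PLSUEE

Step 1. [col 1: S + L ≡ E (mod 10)] S=7 is one option consistent with column 1 (S + L ≡ E (mod 10), carry-in 0) — take it, so S=7.
Step 2. [col 1: S + L ≡ E (mod 10)] column 1 (S + L ≡ E (mod 10), carry-in 0) doesn't pin L yet; pick L=9 and continue. So L=9.
Step 3. [col 1: S + L ≡ E (mod 10)] in column 1 we have S+L≡E with carry-in 0; given S=7, L=9 and digits 7,9 already taken and all letters distinct, that pins E to 6, so E=6.
Step 4. [col 3: K + J ≡ U (mod 10)] column 3 (K + J ≡ U (mod 10), carry-in 1) doesn't pin J yet; pick J=0 and continue ⇒ J=0.
Step 5. [col 3: K + J ≡ U (mod 10)] several values work for K in column 3 (K + J ≡ U (mod 10), carry-in 1); try K=3 ⇒ K=3.
Step 6. [col 3: K + J ≡ U (mod 10)] in column 3 we have K+J≡U with carry-in 1; given K=3, J=0 and digits 0,3,6,7,9 already taken and all letters distinct, that pins U to 4 ⇒ U=4.
Step 7. [col 5: C + P ≡ L (mod 10)] C=1 is one option consistent with column 5 (C + P ≡ L (mod 10), carry-in 0) — take it ⇒ C=1.
Step 8. [col 5: C + P ≡ L (mod 10)] from column 5 (C=1, L=9, carry-in 0, digits 0,1,3,4,6,7,9 already taken and all letters distinct): P must equal 8, so P=8.
Step 9. [col 6: Q + E ≡ P (mod 10)] column 6 reads Q+E+carry(0)=P with E=6, P=8; with digits 0,1,3,4,6,7,8,9 already taken and all letters distinct, the only value for Q is 2. So Q=2.

Answer: C=1, E=6, J=0, K=3, L=9, P=8, Q=2, S=7, U=4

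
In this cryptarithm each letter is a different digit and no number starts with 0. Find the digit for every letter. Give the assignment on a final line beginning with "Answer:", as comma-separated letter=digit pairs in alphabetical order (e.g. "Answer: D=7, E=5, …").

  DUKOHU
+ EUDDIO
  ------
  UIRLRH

Step 1. [col 1: U + O ≡ H (mod 10)] O=1 is one option consistent with column 1 (U + O ≡ H (mod 10), carry-in 0) — take it ⇒ O=1.
Step 2. [col 1: U + O ≡ H (mod 10)] H=8 is one option consistent with column 1 (U + O ≡ H (mod 10), carry-in 0) — take it. So H=8.
Step 3. [col 1: U + O ≡ H (mod 10)] from column 1 (O=1, H=8, carry-in 0, digits 1,8 already taken and all letters distinct): U must equal 7, so U=7.
Step 4. [col 2: H + I ≡ R (mod 10)] column 2 (H + I ≡ R (mod 10), carry-in 0) doesn't pin I yet; pick I=5 and continue, so I=5.
Step 5. [col 2: H + I ≡ R (mod 10)] column 2 reads H+I+carry(0)=R with H=8, I=5; with digits 1,5,7,8 already taken and all letters distinct, the only value for R is 3. So R=3.
Step 6. [col 3: O + D ≡ L (mod 10)] D=4 is one option consistent with column 3 (O + D ≡ L (mod 10), carry-in 1) — take it ⇒ D=4.
Step 7. [col 3: O + D ≡ L (mod 10)] in column 3 we have O+D≡L with carry-in 1; given O=1, D=4 and digits 1,3,4,5,7,8 already taken and all letters distinct, that pins L to 6, so L=6.
Step 8. [col 4: K + D ≡ R (mod 10)] column 4 reads K+D+carry(0)=R with D=4, R=3; with digits 1,3,4,5,6,7,8 already taken and all letters distinct, the only value for K is 9, so K=9.
Step 9. [col 6: D + E ≡ U (mod 10)] in column 6 we have D+E≡U with carry-in 1; given D=4, U=7 and digits 1,3,4,5,6,7,8,9 already taken and all letters distinct, that pins E to 2. So E=2.

Answer: D=4, E=2, H=8, I=5, K=9, L=6, O=1, R=3, U=7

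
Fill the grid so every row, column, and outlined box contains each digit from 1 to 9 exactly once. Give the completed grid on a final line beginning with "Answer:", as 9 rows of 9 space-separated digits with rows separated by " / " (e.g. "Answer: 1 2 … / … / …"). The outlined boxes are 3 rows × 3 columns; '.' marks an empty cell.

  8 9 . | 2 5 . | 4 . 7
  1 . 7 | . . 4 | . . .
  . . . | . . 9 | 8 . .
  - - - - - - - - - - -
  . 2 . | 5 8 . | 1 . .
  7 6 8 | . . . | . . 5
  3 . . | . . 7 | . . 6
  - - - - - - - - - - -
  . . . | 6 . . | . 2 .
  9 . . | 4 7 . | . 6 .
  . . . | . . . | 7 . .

Step 1. [r4c1∈{4}] r4c1 has the single candidate 4. So r4c1=4.
Step 2. [r7c1∈{5}] nothing but 5 survives at r7c1. So r7c1=5.
Step 3. [r2c7∈{2,3,5,6,9}] 6 has one home in col 7: r2c7, so r2c7=6.
Step 4. [r2c5∈{3}] only 3 remains possible at r2c5, so r2c5=3.
Step 5. [r2c2∈{5}] r2c2 has the single candidate 5, so r2c2=5.
Step 6. [r6c2∈{1}] only 1 remains possible at r6c2 ⇒ r6c2=1.
Step 7. [r6c4∈{9}] r6c4 has the single candidate 9, so r6c4=9.
Step 8. [r3c5∈{1,6}] col 5 places 6 nowhere but r3c5, so r3c5=6.
Step 9. [r1c6∈{1}] nothing but 1 survives at r1c6. So r1c6=1.
Step 10. [r1c8∈{3}] r1c8 is down to just 3. So r1c8=3.
Step 11. [r2c8∈{9}] r2c8 has the single candidate 9, so r2c8=9.
Step 12. [r5c7∈{2,3,9}] row 5 places 9 nowhere but r5c7 ⇒ r5c7=9.
Step 13. [r7c7∈{3}] only 3 remains possible at r7c7. So r7c7=3.
Step 14. [r7c6∈{8}] nothing but 8 survives at r7c6. So r7c6=8.
Step 15. [r3c1∈{2}] r3c1 has the single candidate 2. So r3c1=2.
Step 16. [r3c9∈{1}] r3c9 is down to just 1, so r3c9=1.
Step 17. [r9c8∈{1,4,5,8}] col 8 places 1 nowhere but r9c8. So r9c8=1.
Step 18. [r9c4∈{3}] r9c4 is down to just 3. So r9c4=3.
Step 19. [r7c5∈{1,9}] in box 8, 1 fits only at r7c5. So r7c5=1.
Step 20. [r7c3∈{4}] r7c3 has the single candidate 4. So r7c3=4.
Step 21. [r8c3∈{1,2,3}] r8c3 is the only open cell in row 8 admitting 1 ⇒ r8c3=1.
Step 22. [r8c6∈{2,5}] r8c6 is the only open cell in row 8 admitting 2. So r8c6=2.
Step 23. [r5c5∈{2,4}] in row 5, 2 fits only at r5c5, so r5c5=2.
Step 24. [r8c9∈{8}] r8c9 is down to just 8 ⇒ r8c9=8.
Step 25. [r4c6∈{3,6}] row 4 places 6 nowhere but r4c6. So r4c6=6.
Step 26. [r3c2∈{3,4}] row 3 places 4 nowhere but r3c2. So r3c2=4.
Step 27. [r7c9∈{9}] r7c9 is down to just 9, so r7c9=9.
Step 28. [r9c1∈{6}] r9c1's peers cover all but 6. So r9c1=6.
Step 29. [r6c8∈{4,8}] r6c8 is the only open cell in row 6 admitting 8 ⇒ r6c8=8.
Step 30. [r9c9∈{4}] r9c9 is down to just 4, so r9c9=4.
Step 31. [r8c7∈{5}] nothing but 5 survives at r8c7 ⇒ r8c7=5.
Step 32. [r5c6∈{3}] only 3 remains possible at r5c6. So r5c6=3.
Step 33. [r6c7∈{2}] only 2 remains possible at r6c7, so r6c7=2.
Step 34. [r9c2∈{8}] r9c2 is down to just 8 ⇒ r9c2=8.
Step 35. [r6c5∈{4}] r6c5 is down to just 4 ⇒ r6c5=4.
Step 36. [r2c9∈{2}] r2c9 is down to just 2 ⇒ r2c9=2.
Step 37. [r5c4∈{1}] only 1 remains possible at r5c4 ⇒ r5c4=1.
Step 38. [r1c3∈{6}] r1c3's peers cover all but 6. So r1c3=6.
Step 39. [r2c4∈{8}] r2c4's peers cover all but 8 ⇒ r2c4=8.
Step 40. [r4c3∈{9}] r4c3 is down to just 9 ⇒ r4c3=9.
Step 41. [r5c8∈{4}] only 4 remains possible at r5c8, so r5c8=4.
Step 42. [r9c5∈{9}] r9c5 is down to just 9, so r9c5=9.
Step 43. [r9c3∈{2}] r9c3's peers cover all but 2. So r9c3=2.
Step 44. [r7c2∈{7}] r7c2 is down to just 7 ⇒ r7c2=7.
Step 45. [r3c8∈{5}] r3c8 is down to just 5, so r3c8=5.
Step 46. [r8c2∈{3}] r8c2's peers cover all but 3, so r8c2=3.
Step 47. [r6c3∈{5}] r6c3's peers cover all but 5, so r6c3=5.
Step 48. [r4c8∈{7}] r4c8 has the single candidate 7, so r4c8=7.
Step 49. [r3c4∈{7}] r3c4's peers cover all but 7 ⇒ r3c4=7.
Step 50. [r4c9∈{3}] r4c9's peers cover all but 3, so r4c9=3.
Step 51. [r9c6∈{5}] r9c6 is down to just 5 ⇒ r9c6=5.
Step 52. [r3c3∈{3}] r3c3 has the single candidate 3, so r3c3=3.

Answer: 8 9 6 2 5 1 4 3 7 / 1 5 7 8 3 4 6 9 2 / 2 4 3 7 6 9 8 5 1 / 4 2 9 5 8 6 1 7 3 / 7 6 8 1 2 3 9 4 5 / 3 1 5 9 4 7 2 8 6 / 5 7 4 6 1 8 3 2 9 / 9 3 1 4 7 2 5 6 8 / 6 8 2 3 9 5 7 1 4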